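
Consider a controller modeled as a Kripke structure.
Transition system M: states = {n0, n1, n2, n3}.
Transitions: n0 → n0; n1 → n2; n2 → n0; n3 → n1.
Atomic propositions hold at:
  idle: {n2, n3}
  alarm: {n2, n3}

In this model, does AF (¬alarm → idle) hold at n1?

Yes

Sat(¬alarm) = {n0, n1}
Sat(¬alarm → idle) = {n2, n3}
AF (¬alarm → idle): least fixpoint, start Z0 = {n2, n3}, add states with every successor in Z. Z1 = {n1, n2, n3}; fixed.
Sat(AF (¬alarm → idle)) = {n1, n2, n3}
n1 ∈ Sat(AF (¬alarm → idle)) = {n1, n2, n3}, so the formula holds at n1.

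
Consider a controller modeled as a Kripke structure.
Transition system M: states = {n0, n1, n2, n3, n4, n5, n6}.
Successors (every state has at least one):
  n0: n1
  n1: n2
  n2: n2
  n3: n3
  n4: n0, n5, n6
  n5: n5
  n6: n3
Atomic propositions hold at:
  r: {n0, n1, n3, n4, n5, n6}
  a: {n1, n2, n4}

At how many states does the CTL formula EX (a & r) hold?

1

Sat(a & r) = {n1, n4}
Sat(EX (a & r)) = {s : some successor in {n1, n4}} = {n0}
|Sat(EX (a & r))| = |{n0}| = 1.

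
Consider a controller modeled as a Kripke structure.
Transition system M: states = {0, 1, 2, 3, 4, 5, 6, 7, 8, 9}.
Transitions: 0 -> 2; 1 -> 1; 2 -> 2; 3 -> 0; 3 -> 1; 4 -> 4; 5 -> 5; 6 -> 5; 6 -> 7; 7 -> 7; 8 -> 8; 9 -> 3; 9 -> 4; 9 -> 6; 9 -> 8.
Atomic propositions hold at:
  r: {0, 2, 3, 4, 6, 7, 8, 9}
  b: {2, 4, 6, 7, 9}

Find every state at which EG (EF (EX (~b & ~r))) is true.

Sat(~b) = {0, 1, 3, 5, 8}
Sat(~r) = {1, 5}
Sat(~b & ~r) = {1, 5}
Sat(EX (~b & ~r)) = {s : some successor in {1, 5}} = {1, 3, 5, 6}
EF (EX (~b & ~r)): least fixpoint, start Z0 = {1, 3, 5, 6}, add states with some successor in Z. Z1 = {1, 3, 5, 6, 9}; fixed.
Sat(EF (EX (~b & ~r))) = {1, 3, 5, 6, 9}
EG (EF (EX (~b & ~r))): greatest fixpoint, start Z0 = {1, 3, 5, 6, 9}, keep only states in Sat with some successor in Z. Already a fixed point.
Sat(EG (EF (EX (~b & ~r)))) = {1, 3, 5, 6, 9}

{1, 3, 5, 6, 9}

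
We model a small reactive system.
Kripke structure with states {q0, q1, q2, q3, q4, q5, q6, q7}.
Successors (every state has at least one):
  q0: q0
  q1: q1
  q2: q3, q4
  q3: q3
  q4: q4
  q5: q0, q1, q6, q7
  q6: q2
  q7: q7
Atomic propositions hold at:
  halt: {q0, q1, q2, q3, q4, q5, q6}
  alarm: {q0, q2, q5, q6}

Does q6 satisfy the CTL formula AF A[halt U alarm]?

A[halt U alarm]: least fixpoint, start Z0 = Sat(alarm) = {q0, q2, q5, q6}, add states in Sat(halt) with every successor in Z. Already a fixed point.
Sat(A[halt U alarm]) = {q0, q2, q5, q6}
AF A[halt U alarm]: least fixpoint, start Z0 = {q0, q2, q5, q6}, add states with every successor in Z. Already a fixed point.
Sat(AF A[halt U alarm]) = {q0, q2, q5, q6}
q6 ∈ Sat(AF A[halt U alarm]) = {q0, q2, q5, q6}, so the formula holds at q6.

Yes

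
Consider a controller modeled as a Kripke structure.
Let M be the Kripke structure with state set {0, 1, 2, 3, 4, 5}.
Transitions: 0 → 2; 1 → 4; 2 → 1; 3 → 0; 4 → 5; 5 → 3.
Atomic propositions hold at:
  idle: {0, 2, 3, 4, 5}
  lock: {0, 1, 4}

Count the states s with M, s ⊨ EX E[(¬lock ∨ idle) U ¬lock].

Sat(¬lock) = {2, 3, 5}
Sat(¬lock ∨ idle) = {0, 2, 3, 4, 5}
E[(¬lock ∨ idle) U ¬lock]: least fixpoint, start Z0 = Sat(¬lock) = {2, 3, 5}, add states in Sat(¬lock ∨ idle) with some successor in Z. Z1 = {0, 2, 3, 4, 5}; fixed.
Sat(E[(¬lock ∨ idle) U ¬lock]) = {0, 2, 3, 4, 5}
Sat(EX E[(¬lock ∨ idle) U ¬lock]) = {s : some successor in {0, 2, 3, 4, 5}} = {0, 1, 3, 4, 5}
|Sat(EX E[(¬lock ∨ idle) U ¬lock])| = |{0, 1, 3, 4, 5}| = 5.

5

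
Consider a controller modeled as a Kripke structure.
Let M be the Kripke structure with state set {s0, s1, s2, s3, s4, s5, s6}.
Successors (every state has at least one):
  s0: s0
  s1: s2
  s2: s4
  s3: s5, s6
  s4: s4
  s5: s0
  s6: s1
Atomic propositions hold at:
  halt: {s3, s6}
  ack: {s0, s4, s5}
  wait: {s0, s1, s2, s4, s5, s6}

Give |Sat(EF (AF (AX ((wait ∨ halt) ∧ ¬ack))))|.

3

Sat(wait ∨ halt) = {s0, s1, s2, s3, s4, s5, s6}
Sat(¬ack) = {s1, s2, s3, s6}
Sat((wait ∨ halt) ∧ ¬ack) = {s1, s2, s3, s6}
Sat(AX ((wait ∨ halt) ∧ ¬ack)) = {s : every successor in {s1, s2, s3, s6}} = {s1, s6}
AF (AX ((wait ∨ halt) ∧ ¬ack)): least fixpoint, start Z0 = {s1, s6}, add states with every successor in Z. Already a fixed point.
Sat(AF (AX ((wait ∨ halt) ∧ ¬ack))) = {s1, s6}
EF (AF (AX ((wait ∨ halt) ∧ ¬ack))): least fixpoint, start Z0 = {s1, s6}, add states with some successor in Z. Z1 = {s1, s3, s6}; fixed.
Sat(EF (AF (AX ((wait ∨ halt) ∧ ¬ack)))) = {s1, s3, s6}
|Sat(EF (AF (AX ((wait ∨ halt) ∧ ¬ack))))| = |{s1, s3, s6}| = 3.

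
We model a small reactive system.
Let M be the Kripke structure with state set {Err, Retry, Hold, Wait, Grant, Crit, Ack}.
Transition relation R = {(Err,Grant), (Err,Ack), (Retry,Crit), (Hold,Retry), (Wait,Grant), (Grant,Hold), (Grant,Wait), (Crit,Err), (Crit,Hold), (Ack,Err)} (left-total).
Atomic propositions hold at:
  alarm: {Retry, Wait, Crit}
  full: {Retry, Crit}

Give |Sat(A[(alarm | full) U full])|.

2

Sat(alarm | full) = {Retry, Wait, Crit}
A[(alarm | full) U full]: least fixpoint, start Z0 = Sat(full) = {Retry, Crit}, add states in Sat(alarm | full) with every successor in Z. Already a fixed point.
Sat(A[(alarm | full) U full]) = {Retry, Crit}
|Sat(A[(alarm | full) U full])| = |{Retry, Crit}| = 2.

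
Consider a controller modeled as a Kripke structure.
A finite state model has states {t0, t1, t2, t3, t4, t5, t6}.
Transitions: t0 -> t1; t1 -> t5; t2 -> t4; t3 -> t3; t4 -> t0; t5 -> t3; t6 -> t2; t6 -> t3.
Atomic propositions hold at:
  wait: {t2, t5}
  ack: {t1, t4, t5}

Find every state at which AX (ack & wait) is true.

{t1}

Sat(ack & wait) = {t5}
Sat(AX (ack & wait)) = {s : every successor in {t5}} = {t1}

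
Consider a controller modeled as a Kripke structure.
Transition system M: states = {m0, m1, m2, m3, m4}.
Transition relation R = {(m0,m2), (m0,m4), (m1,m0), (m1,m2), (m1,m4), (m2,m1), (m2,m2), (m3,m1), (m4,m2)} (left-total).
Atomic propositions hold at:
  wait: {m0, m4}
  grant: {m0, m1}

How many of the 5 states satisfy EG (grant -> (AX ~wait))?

Sat(~wait) = {m1, m2, m3}
Sat(AX ~wait) = {s : every successor in {m1, m2, m3}} = {m2, m3, m4}
Sat(grant -> (AX ~wait)) = {m2, m3, m4}
EG (grant -> (AX ~wait)): greatest fixpoint, start Z0 = {m2, m3, m4}, keep only states in Sat with some successor in Z. Z1 = {m2, m4}; fixed.
Sat(EG (grant -> (AX ~wait))) = {m2, m4}
|Sat(EG (grant -> (AX ~wait)))| = |{m2, m4}| = 2.

2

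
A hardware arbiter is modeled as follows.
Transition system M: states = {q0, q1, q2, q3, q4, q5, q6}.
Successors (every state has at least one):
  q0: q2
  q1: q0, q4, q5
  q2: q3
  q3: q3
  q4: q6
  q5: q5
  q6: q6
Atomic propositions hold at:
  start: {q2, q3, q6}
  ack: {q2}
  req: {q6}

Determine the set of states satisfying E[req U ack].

{q2}

E[req U ack]: least fixpoint, start Z0 = Sat(ack) = {q2}, add states in Sat(req) with some successor in Z. Already a fixed point.
Sat(E[req U ack]) = {q2}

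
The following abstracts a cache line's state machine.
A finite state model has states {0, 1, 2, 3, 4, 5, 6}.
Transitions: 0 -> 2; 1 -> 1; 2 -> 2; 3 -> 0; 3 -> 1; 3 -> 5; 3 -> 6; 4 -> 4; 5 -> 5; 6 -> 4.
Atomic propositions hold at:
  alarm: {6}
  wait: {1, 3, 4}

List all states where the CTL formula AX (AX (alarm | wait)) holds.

{1, 4, 6}

Sat(alarm | wait) = {1, 3, 4, 6}
Sat(AX (alarm | wait)) = {s : every successor in {1, 3, 4, 6}} = {1, 4, 6}
Sat(AX (AX (alarm | wait))) = {s : every successor in {1, 4, 6}} = {1, 4, 6}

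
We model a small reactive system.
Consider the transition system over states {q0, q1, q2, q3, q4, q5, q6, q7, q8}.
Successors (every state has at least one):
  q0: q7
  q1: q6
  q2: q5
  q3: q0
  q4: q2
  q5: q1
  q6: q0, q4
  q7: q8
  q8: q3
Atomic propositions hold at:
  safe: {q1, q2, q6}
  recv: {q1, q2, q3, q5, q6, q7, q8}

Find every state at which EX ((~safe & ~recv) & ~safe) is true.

{q3, q6}

Sat(~safe) = {q0, q3, q4, q5, q7, q8}
Sat(~recv) = {q0, q4}
Sat(~safe & ~recv) = {q0, q4}
Sat((~safe & ~recv) & ~safe) = {q0, q4}
Sat(EX ((~safe & ~recv) & ~safe)) = {s : some successor in {q0, q4}} = {q3, q6}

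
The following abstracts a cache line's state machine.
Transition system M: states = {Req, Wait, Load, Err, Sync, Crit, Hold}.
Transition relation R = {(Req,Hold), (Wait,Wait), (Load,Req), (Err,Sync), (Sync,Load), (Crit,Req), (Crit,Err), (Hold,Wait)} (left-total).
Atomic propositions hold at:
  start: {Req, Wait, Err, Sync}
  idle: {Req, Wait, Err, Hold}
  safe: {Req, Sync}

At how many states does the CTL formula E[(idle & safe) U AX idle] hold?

Sat(idle & safe) = {Req}
Sat(AX idle) = {s : every successor in {Req, Wait, Err, Hold}} = {Req, Wait, Load, Crit, Hold}
E[(idle & safe) U AX idle]: least fixpoint, start Z0 = Sat(AX idle) = {Req, Wait, Load, Crit, Hold}, add states in Sat(idle & safe) with some successor in Z. Already a fixed point.
Sat(E[(idle & safe) U AX idle]) = {Req, Wait, Load, Crit, Hold}
|Sat(E[(idle & safe) U AX idle])| = |{Req, Wait, Load, Crit, Hold}| = 5.

5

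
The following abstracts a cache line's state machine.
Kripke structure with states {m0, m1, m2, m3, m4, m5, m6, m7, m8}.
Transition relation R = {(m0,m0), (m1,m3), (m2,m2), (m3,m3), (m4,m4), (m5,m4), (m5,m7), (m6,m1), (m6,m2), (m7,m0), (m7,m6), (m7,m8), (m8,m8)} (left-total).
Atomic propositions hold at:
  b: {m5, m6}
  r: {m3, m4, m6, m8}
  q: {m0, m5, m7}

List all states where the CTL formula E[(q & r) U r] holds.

Sat(q & r) = ∅
E[(q & r) U r]: least fixpoint, start Z0 = Sat(r) = {m3, m4, m6, m8}, add states in Sat(q & r) with some successor in Z. Already a fixed point.
Sat(E[(q & r) U r]) = {m3, m4, m6, m8}

{m3, m4, m6, m8}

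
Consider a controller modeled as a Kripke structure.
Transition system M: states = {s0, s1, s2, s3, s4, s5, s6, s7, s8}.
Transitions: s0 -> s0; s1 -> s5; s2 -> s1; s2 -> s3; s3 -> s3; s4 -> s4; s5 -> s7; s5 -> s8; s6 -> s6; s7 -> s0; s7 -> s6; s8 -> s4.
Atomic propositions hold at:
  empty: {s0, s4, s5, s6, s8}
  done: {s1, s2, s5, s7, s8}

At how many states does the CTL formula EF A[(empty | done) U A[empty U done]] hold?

5

Sat(empty | done) = {s0, s1, s2, s4, s5, s6, s7, s8}
A[empty U done]: least fixpoint, start Z0 = Sat(done) = {s1, s2, s5, s7, s8}, add states in Sat(empty) with every successor in Z. Already a fixed point.
Sat(A[empty U done]) = {s1, s2, s5, s7, s8}
A[(empty | done) U A[empty U done]]: least fixpoint, start Z0 = Sat(A[empty U done]) = {s1, s2, s5, s7, s8}, add states in Sat(empty | done) with every successor in Z. Already a fixed point.
Sat(A[(empty | done) U A[empty U done]]) = {s1, s2, s5, s7, s8}
EF A[(empty | done) U A[empty U done]]: least fixpoint, start Z0 = {s1, s2, s5, s7, s8}, add states with some successor in Z. Already a fixed point.
Sat(EF A[(empty | done) U A[empty U done]]) = {s1, s2, s5, s7, s8}
|Sat(EF A[(empty | done) U A[empty U done]])| = |{s1, s2, s5, s7, s8}| = 5.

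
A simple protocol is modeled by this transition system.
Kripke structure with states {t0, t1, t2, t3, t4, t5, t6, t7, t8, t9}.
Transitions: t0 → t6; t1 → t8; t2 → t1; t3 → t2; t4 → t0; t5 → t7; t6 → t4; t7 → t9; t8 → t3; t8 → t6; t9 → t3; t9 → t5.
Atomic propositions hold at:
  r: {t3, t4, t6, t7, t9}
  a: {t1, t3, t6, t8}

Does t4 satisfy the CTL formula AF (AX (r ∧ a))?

Sat(r ∧ a) = {t3, t6}
Sat(AX (r ∧ a)) = {s : every successor in {t3, t6}} = {t0, t8}
AF (AX (r ∧ a)): least fixpoint, start Z0 = {t0, t8}, add states with every successor in Z. Z1 = {t0, t1, t4, t8}; Z2 = {t0, t1, t2, t4, t6, t8}; Z3 = {t0, t1, t2, t3, t4, t6, t8}; fixed.
Sat(AF (AX (r ∧ a))) = {t0, t1, t2, t3, t4, t6, t8}
t4 ∈ Sat(AF (AX (r ∧ a))) = {t0, t1, t2, t3, t4, t6, t8}, so the formula holds at t4.

Yes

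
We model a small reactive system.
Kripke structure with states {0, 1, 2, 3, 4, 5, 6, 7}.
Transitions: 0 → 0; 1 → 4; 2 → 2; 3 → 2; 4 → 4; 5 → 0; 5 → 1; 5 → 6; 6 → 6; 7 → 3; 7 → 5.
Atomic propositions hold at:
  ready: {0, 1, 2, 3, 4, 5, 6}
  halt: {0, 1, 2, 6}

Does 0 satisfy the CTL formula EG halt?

Yes

EG halt: greatest fixpoint, start Z0 = {0, 1, 2, 6}, keep only states in Sat with some successor in Z. Z1 = {0, 2, 6}; fixed.
Sat(EG halt) = {0, 2, 6}
0 ∈ Sat(EG halt) = {0, 2, 6}, so the formula holds at 0.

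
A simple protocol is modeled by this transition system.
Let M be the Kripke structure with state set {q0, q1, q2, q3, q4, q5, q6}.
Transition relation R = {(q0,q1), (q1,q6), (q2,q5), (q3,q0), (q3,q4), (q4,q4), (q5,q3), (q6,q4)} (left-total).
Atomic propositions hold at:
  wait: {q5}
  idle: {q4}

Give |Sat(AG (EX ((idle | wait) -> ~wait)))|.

6

Sat(idle | wait) = {q4, q5}
Sat(~wait) = {q0, q1, q2, q3, q4, q6}
Sat((idle | wait) -> ~wait) = {q0, q1, q2, q3, q4, q6}
Sat(EX ((idle | wait) -> ~wait)) = {s : some successor in {q0, q1, q2, q3, q4, q6}} = {q0, q1, q3, q4, q5, q6}
AG (EX ((idle | wait) -> ~wait)): greatest fixpoint, start Z0 = {q0, q1, q3, q4, q5, q6}, keep only states in Sat with every successor in Z. Already a fixed point.
Sat(AG (EX ((idle | wait) -> ~wait))) = {q0, q1, q3, q4, q5, q6}
|Sat(AG (EX ((idle | wait) -> ~wait)))| = |{q0, q1, q3, q4, q5, q6}| = 6.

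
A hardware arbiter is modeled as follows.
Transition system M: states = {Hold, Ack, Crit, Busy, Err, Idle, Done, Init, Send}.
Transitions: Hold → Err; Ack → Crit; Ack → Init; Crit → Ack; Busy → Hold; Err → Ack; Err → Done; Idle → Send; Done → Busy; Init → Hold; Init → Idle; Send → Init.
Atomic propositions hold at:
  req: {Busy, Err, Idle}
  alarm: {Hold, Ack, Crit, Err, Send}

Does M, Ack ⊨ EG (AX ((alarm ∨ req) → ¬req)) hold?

Yes

Sat(alarm ∨ req) = {Hold, Ack, Crit, Busy, Err, Idle, Send}
Sat(¬req) = {Hold, Ack, Crit, Done, Init, Send}
Sat((alarm ∨ req) → ¬req) = {Hold, Ack, Crit, Done, Init, Send}
Sat(AX ((alarm ∨ req) → ¬req)) = {s : every successor in {Hold, Ack, Crit, Done, Init, Send}} = {Ack, Crit, Busy, Err, Idle, Send}
EG (AX ((alarm ∨ req) → ¬req)): greatest fixpoint, start Z0 = {Ack, Crit, Busy, Err, Idle, Send}, keep only states in Sat with some successor in Z. Z1 = {Ack, Crit, Err, Idle}; Z2 = {Ack, Crit, Err}; fixed.
Sat(EG (AX ((alarm ∨ req) → ¬req))) = {Ack, Crit, Err}
Ack ∈ Sat(EG (AX ((alarm ∨ req) → ¬req))) = {Ack, Crit, Err}, so the formula holds at Ack.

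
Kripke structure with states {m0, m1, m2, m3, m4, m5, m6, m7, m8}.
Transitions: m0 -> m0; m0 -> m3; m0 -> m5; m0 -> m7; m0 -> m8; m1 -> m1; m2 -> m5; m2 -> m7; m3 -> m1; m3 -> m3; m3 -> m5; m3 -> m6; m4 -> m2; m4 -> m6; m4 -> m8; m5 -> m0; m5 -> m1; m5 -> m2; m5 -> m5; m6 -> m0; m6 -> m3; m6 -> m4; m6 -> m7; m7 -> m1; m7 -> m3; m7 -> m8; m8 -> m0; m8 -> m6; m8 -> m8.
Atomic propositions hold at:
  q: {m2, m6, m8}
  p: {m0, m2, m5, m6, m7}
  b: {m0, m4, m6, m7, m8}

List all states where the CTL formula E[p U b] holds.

{m0, m2, m4, m5, m6, m7, m8}

E[p U b]: least fixpoint, start Z0 = Sat(b) = {m0, m4, m6, m7, m8}, add states in Sat(p) with some successor in Z. Z1 = {m0, m2, m4, m5, m6, m7, m8}; fixed.
Sat(E[p U b]) = {m0, m2, m4, m5, m6, m7, m8}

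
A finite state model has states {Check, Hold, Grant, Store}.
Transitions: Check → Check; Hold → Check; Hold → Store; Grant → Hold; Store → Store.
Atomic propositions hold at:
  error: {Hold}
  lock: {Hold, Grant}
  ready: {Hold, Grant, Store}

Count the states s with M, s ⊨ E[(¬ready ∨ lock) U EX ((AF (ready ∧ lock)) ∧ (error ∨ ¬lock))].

Sat(¬ready) = {Check}
Sat(¬ready ∨ lock) = {Check, Hold, Grant}
Sat(ready ∧ lock) = {Hold, Grant}
AF (ready ∧ lock): least fixpoint, start Z0 = {Hold, Grant}, add states with every successor in Z. Already a fixed point.
Sat(AF (ready ∧ lock)) = {Hold, Grant}
Sat(¬lock) = {Check, Store}
Sat(error ∨ ¬lock) = {Check, Hold, Store}
Sat((AF (ready ∧ lock)) ∧ (error ∨ ¬lock)) = {Hold}
Sat(EX ((AF (ready ∧ lock)) ∧ (error ∨ ¬lock))) = {s : some successor in {Hold}} = {Grant}
E[(¬ready ∨ lock) U EX ((AF (ready ∧ lock)) ∧ (error ∨ ¬lock))]: least fixpoint, start Z0 = Sat(EX ((AF (ready ∧ lock)) ∧ (error ∨ ¬lock))) = {Grant}, add states in Sat(¬ready ∨ lock) with some successor in Z. Already a fixed point.
Sat(E[(¬ready ∨ lock) U EX ((AF (ready ∧ lock)) ∧ (error ∨ ¬lock))]) = {Grant}
|Sat(E[(¬ready ∨ lock) U EX ((AF (ready ∧ lock)) ∧ (error ∨ ¬lock))])| = |{Grant}| = 1.

1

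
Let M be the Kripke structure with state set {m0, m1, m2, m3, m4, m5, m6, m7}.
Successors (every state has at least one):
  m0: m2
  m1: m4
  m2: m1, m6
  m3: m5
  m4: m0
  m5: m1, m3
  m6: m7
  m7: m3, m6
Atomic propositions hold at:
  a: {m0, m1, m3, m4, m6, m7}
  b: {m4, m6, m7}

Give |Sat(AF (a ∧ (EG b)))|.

2

EG b: greatest fixpoint, start Z0 = {m4, m6, m7}, keep only states in Sat with some successor in Z. Z1 = {m6, m7}; fixed.
Sat(EG b) = {m6, m7}
Sat(a ∧ (EG b)) = {m6, m7}
AF (a ∧ (EG b)): least fixpoint, start Z0 = {m6, m7}, add states with every successor in Z. Already a fixed point.
Sat(AF (a ∧ (EG b))) = {m6, m7}
|Sat(AF (a ∧ (EG b)))| = |{m6, m7}| = 2.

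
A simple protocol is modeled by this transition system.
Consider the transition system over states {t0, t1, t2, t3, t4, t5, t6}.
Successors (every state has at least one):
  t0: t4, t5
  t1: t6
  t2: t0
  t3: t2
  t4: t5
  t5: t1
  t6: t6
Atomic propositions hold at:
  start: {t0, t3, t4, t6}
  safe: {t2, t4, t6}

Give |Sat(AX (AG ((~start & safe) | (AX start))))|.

Sat(~start) = {t1, t2, t5}
Sat(~start & safe) = {t2}
Sat(AX start) = {s : every successor in {t0, t3, t4, t6}} = {t1, t2, t6}
Sat((~start & safe) | (AX start)) = {t1, t2, t6}
AG ((~start & safe) | (AX start)): greatest fixpoint, start Z0 = {t1, t2, t6}, keep only states in Sat with every successor in Z. Z1 = {t1, t6}; fixed.
Sat(AG ((~start & safe) | (AX start))) = {t1, t6}
Sat(AX (AG ((~start & safe) | (AX start)))) = {s : every successor in {t1, t6}} = {t1, t5, t6}
|Sat(AX (AG ((~start & safe) | (AX start))))| = |{t1, t5, t6}| = 3.

3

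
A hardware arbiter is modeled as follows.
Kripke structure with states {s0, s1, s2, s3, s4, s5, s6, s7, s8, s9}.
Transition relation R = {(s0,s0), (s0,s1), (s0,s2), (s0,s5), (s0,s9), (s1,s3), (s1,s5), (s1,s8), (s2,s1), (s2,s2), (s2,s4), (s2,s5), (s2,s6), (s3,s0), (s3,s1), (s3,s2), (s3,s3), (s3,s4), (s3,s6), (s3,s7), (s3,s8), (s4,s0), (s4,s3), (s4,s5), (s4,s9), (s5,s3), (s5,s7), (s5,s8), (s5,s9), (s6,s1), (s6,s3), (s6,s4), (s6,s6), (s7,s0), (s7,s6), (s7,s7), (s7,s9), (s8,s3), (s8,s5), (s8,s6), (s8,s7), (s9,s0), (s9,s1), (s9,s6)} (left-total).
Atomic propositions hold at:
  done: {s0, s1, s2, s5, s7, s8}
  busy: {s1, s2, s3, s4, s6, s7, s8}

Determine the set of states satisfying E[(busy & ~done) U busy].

Sat(~done) = {s3, s4, s6, s9}
Sat(busy & ~done) = {s3, s4, s6}
E[(busy & ~done) U busy]: least fixpoint, start Z0 = Sat(busy) = {s1, s2, s3, s4, s6, s7, s8}, add states in Sat(busy & ~done) with some successor in Z. Already a fixed point.
Sat(E[(busy & ~done) U busy]) = {s1, s2, s3, s4, s6, s7, s8}

{s1, s2, s3, s4, s6, s7, s8}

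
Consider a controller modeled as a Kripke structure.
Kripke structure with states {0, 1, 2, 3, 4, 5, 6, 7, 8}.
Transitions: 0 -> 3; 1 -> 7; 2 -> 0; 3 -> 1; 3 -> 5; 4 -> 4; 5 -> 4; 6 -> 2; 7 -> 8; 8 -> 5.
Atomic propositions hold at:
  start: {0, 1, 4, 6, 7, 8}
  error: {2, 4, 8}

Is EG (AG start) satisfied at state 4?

Yes

AG start: greatest fixpoint, start Z0 = {0, 1, 4, 6, 7, 8}, keep only states in Sat with every successor in Z. Z1 = {1, 4, 7}; Z2 = {1, 4}; Z3 = {4}; fixed.
Sat(AG start) = {4}
EG (AG start): greatest fixpoint, start Z0 = {4}, keep only states in Sat with some successor in Z. Already a fixed point.
Sat(EG (AG start)) = {4}
4 ∈ Sat(EG (AG start)) = {4}, so the formula holds at 4.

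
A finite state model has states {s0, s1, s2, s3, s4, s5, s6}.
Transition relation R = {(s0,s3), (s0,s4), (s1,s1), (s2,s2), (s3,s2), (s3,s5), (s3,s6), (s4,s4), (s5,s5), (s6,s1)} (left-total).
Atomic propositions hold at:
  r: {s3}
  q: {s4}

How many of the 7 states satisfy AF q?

1

AF q: least fixpoint, start Z0 = {s4}, add states with every successor in Z. Already a fixed point.
Sat(AF q) = {s4}
|Sat(AF q)| = |{s4}| = 1.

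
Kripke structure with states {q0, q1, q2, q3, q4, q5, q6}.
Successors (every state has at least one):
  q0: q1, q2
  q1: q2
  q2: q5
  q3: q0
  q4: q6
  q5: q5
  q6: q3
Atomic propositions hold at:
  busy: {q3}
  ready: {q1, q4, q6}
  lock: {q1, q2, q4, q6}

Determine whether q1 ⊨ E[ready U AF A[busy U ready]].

A[busy U ready]: least fixpoint, start Z0 = Sat(ready) = {q1, q4, q6}, add states in Sat(busy) with every successor in Z. Already a fixed point.
Sat(A[busy U ready]) = {q1, q4, q6}
AF A[busy U ready]: least fixpoint, start Z0 = {q1, q4, q6}, add states with every successor in Z. Already a fixed point.
Sat(AF A[busy U ready]) = {q1, q4, q6}
E[ready U AF A[busy U ready]]: least fixpoint, start Z0 = Sat(AF A[busy U ready]) = {q1, q4, q6}, add states in Sat(ready) with some successor in Z. Already a fixed point.
Sat(E[ready U AF A[busy U ready]]) = {q1, q4, q6}
q1 ∈ Sat(E[ready U AF A[busy U ready]]) = {q1, q4, q6}, so the formula holds at q1.

Yes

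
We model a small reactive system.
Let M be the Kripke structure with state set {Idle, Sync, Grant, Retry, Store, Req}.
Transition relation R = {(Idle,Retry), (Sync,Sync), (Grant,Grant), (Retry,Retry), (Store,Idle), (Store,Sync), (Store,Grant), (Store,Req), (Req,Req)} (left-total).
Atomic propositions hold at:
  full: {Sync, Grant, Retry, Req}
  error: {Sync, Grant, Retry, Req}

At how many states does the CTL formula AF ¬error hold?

2

Sat(¬error) = {Idle, Store}
AF ¬error: least fixpoint, start Z0 = {Idle, Store}, add states with every successor in Z. Already a fixed point.
Sat(AF ¬error) = {Idle, Store}
|Sat(AF ¬error)| = |{Idle, Store}| = 2.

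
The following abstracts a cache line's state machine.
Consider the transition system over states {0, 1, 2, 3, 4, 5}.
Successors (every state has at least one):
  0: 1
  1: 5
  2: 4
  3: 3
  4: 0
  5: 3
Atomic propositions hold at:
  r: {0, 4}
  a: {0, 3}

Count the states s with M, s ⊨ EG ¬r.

3

Sat(¬r) = {1, 2, 3, 5}
EG ¬r: greatest fixpoint, start Z0 = {1, 2, 3, 5}, keep only states in Sat with some successor in Z. Z1 = {1, 3, 5}; fixed.
Sat(EG ¬r) = {1, 3, 5}
|Sat(EG ¬r)| = |{1, 3, 5}| = 3.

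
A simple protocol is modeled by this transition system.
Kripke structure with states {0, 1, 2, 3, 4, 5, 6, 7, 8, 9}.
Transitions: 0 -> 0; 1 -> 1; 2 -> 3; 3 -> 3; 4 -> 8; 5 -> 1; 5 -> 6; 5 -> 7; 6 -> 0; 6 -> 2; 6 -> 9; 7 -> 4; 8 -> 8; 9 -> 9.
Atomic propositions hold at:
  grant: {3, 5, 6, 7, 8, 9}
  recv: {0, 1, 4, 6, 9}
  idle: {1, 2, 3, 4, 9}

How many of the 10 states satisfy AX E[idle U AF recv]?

AF recv: least fixpoint, start Z0 = {0, 1, 4, 6, 9}, add states with every successor in Z. Z1 = {0, 1, 4, 6, 7, 9}; Z2 = {0, 1, 4, 5, 6, 7, 9}; fixed.
Sat(AF recv) = {0, 1, 4, 5, 6, 7, 9}
E[idle U AF recv]: least fixpoint, start Z0 = Sat(AF recv) = {0, 1, 4, 5, 6, 7, 9}, add states in Sat(idle) with some successor in Z. Already a fixed point.
Sat(E[idle U AF recv]) = {0, 1, 4, 5, 6, 7, 9}
Sat(AX E[idle U AF recv]) = {s : every successor in {0, 1, 4, 5, 6, 7, 9}} = {0, 1, 5, 7, 9}
|Sat(AX E[idle U AF recv])| = |{0, 1, 5, 7, 9}| = 5.

5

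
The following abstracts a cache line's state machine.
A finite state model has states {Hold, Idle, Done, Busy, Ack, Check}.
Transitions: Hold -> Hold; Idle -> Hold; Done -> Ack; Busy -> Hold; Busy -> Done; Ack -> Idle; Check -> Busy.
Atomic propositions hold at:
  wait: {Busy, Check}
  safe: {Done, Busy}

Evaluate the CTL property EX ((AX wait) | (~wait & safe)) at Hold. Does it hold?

No

Sat(AX wait) = {s : every successor in {Busy, Check}} = {Check}
Sat(~wait) = {Hold, Idle, Done, Ack}
Sat(~wait & safe) = {Done}
Sat((AX wait) | (~wait & safe)) = {Done, Check}
Sat(EX ((AX wait) | (~wait & safe))) = {s : some successor in {Done, Check}} = {Busy}
Hold ∉ Sat(EX ((AX wait) | (~wait & safe))) = {Busy}, so the formula does not hold at Hold.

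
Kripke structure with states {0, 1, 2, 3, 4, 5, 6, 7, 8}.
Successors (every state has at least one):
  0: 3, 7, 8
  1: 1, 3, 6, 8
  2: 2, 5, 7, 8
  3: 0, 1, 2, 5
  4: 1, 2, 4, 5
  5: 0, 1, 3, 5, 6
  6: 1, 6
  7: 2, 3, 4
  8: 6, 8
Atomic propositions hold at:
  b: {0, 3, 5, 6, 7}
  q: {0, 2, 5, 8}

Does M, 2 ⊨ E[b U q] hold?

Yes

E[b U q]: least fixpoint, start Z0 = Sat(q) = {0, 2, 5, 8}, add states in Sat(b) with some successor in Z. Z1 = {0, 2, 3, 5, 7, 8}; fixed.
Sat(E[b U q]) = {0, 2, 3, 5, 7, 8}
2 ∈ Sat(E[b U q]) = {0, 2, 3, 5, 7, 8}, so the formula holds at 2.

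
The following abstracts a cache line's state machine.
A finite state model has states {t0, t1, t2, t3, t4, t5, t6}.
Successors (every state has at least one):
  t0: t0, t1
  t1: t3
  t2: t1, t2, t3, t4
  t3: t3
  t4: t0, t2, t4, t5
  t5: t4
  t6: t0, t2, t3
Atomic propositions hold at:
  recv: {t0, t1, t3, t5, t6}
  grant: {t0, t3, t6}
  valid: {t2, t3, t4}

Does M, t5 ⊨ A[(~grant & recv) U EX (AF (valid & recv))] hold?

No

Sat(~grant) = {t1, t2, t4, t5}
Sat(~grant & recv) = {t1, t5}
Sat(valid & recv) = {t3}
AF (valid & recv): least fixpoint, start Z0 = {t3}, add states with every successor in Z. Z1 = {t1, t3}; fixed.
Sat(AF (valid & recv)) = {t1, t3}
Sat(EX (AF (valid & recv))) = {s : some successor in {t1, t3}} = {t0, t1, t2, t3, t6}
A[(~grant & recv) U EX (AF (valid & recv))]: least fixpoint, start Z0 = Sat(EX (AF (valid & recv))) = {t0, t1, t2, t3, t6}, add states in Sat(~grant & recv) with every successor in Z. Already a fixed point.
Sat(A[(~grant & recv) U EX (AF (valid & recv))]) = {t0, t1, t2, t3, t6}
t5 ∉ Sat(A[(~grant & recv) U EX (AF (valid & recv))]) = {t0, t1, t2, t3, t6}, so the formula does not hold at t5.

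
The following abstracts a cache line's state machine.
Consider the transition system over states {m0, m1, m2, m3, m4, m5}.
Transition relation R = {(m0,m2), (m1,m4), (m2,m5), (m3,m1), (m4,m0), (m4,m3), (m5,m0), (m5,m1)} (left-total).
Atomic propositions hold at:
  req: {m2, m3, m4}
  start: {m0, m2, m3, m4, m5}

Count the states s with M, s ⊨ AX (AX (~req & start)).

1

Sat(~req) = {m0, m1, m5}
Sat(~req & start) = {m0, m5}
Sat(AX (~req & start)) = {s : every successor in {m0, m5}} = {m2}
Sat(AX (AX (~req & start))) = {s : every successor in {m2}} = {m0}
|Sat(AX (AX (~req & start)))| = |{m0}| = 1.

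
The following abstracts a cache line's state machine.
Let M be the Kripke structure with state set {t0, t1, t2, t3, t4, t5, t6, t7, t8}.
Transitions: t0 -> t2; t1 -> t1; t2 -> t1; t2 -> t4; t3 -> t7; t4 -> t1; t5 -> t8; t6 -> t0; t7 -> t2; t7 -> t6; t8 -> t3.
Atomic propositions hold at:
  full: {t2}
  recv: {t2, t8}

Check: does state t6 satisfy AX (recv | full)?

Sat(recv | full) = {t2, t8}
Sat(AX (recv | full)) = {s : every successor in {t2, t8}} = {t0, t5}
t6 ∉ Sat(AX (recv | full)) = {t0, t5}, so the formula does not hold at t6.

No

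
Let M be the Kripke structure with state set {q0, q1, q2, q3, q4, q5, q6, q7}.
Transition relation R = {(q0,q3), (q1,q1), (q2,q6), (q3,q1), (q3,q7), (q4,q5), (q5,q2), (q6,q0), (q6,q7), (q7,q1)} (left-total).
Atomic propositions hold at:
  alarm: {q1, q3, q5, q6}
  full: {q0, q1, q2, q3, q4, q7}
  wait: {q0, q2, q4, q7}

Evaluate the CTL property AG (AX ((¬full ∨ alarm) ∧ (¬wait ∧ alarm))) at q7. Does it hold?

Yes

Sat(¬full) = {q5, q6}
Sat(¬full ∨ alarm) = {q1, q3, q5, q6}
Sat(¬wait) = {q1, q3, q5, q6}
Sat(¬wait ∧ alarm) = {q1, q3, q5, q6}
Sat((¬full ∨ alarm) ∧ (¬wait ∧ alarm)) = {q1, q3, q5, q6}
Sat(AX ((¬full ∨ alarm) ∧ (¬wait ∧ alarm))) = {s : every successor in {q1, q3, q5, q6}} = {q0, q1, q2, q4, q7}
AG (AX ((¬full ∨ alarm) ∧ (¬wait ∧ alarm))): greatest fixpoint, start Z0 = {q0, q1, q2, q4, q7}, keep only states in Sat with every successor in Z. Z1 = {q1, q7}; fixed.
Sat(AG (AX ((¬full ∨ alarm) ∧ (¬wait ∧ alarm)))) = {q1, q7}
q7 ∈ Sat(AG (AX ((¬full ∨ alarm) ∧ (¬wait ∧ alarm)))) = {q1, q7}, so the formula holds at q7.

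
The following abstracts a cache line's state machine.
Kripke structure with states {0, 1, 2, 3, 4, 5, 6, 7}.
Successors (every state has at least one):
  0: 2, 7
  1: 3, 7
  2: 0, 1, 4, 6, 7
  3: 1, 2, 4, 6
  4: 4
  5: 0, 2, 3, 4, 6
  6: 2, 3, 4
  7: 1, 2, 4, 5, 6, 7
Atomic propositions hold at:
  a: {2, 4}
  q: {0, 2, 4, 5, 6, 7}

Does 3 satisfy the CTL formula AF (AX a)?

Sat(AX a) = {s : every successor in {2, 4}} = {4}
AF (AX a): least fixpoint, start Z0 = {4}, add states with every successor in Z. Already a fixed point.
Sat(AF (AX a)) = {4}
3 ∉ Sat(AF (AX a)) = {4}, so the formula does not hold at 3.

No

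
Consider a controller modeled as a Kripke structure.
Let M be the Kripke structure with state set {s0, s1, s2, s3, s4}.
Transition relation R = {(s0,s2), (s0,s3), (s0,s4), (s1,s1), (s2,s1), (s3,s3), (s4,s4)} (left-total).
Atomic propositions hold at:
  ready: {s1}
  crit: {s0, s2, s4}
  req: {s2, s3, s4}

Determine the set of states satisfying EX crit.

{s0, s4}

Sat(EX crit) = {s : some successor in {s0, s2, s4}} = {s0, s4}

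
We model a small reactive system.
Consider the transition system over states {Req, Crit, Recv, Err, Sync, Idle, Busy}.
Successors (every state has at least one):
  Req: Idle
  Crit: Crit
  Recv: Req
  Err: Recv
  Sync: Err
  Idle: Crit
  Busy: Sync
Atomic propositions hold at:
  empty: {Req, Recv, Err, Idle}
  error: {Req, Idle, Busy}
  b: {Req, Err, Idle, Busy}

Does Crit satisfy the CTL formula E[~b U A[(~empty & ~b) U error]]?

Sat(~b) = {Crit, Recv, Sync}
Sat(~empty) = {Crit, Sync, Busy}
Sat(~empty & ~b) = {Crit, Sync}
A[(~empty & ~b) U error]: least fixpoint, start Z0 = Sat(error) = {Req, Idle, Busy}, add states in Sat(~empty & ~b) with every successor in Z. Already a fixed point.
Sat(A[(~empty & ~b) U error]) = {Req, Idle, Busy}
E[~b U A[(~empty & ~b) U error]]: least fixpoint, start Z0 = Sat(A[(~empty & ~b) U error]) = {Req, Idle, Busy}, add states in Sat(~b) with some successor in Z. Z1 = {Req, Recv, Idle, Busy}; fixed.
Sat(E[~b U A[(~empty & ~b) U error]]) = {Req, Recv, Idle, Busy}
Crit ∉ Sat(E[~b U A[(~empty & ~b) U error]]) = {Req, Recv, Idle, Busy}, so the formula does not hold at Crit.

No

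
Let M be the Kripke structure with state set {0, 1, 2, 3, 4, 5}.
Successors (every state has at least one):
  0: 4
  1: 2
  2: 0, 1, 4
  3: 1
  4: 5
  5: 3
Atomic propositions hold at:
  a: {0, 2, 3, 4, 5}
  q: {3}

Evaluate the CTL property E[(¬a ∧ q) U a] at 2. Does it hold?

Sat(¬a) = {1}
Sat(¬a ∧ q) = ∅
E[(¬a ∧ q) U a]: least fixpoint, start Z0 = Sat(a) = {0, 2, 3, 4, 5}, add states in Sat(¬a ∧ q) with some successor in Z. Already a fixed point.
Sat(E[(¬a ∧ q) U a]) = {0, 2, 3, 4, 5}
2 ∈ Sat(E[(¬a ∧ q) U a]) = {0, 2, 3, 4, 5}, so the formula holds at 2.

Yes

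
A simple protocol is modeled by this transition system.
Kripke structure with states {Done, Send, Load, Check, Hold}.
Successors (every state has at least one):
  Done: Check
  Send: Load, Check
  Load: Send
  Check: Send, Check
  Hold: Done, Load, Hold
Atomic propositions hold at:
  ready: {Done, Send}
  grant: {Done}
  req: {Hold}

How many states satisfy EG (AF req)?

AF req: least fixpoint, start Z0 = {Hold}, add states with every successor in Z. Already a fixed point.
Sat(AF req) = {Hold}
EG (AF req): greatest fixpoint, start Z0 = {Hold}, keep only states in Sat with some successor in Z. Already a fixed point.
Sat(EG (AF req)) = {Hold}
|Sat(EG (AF req))| = |{Hold}| = 1.

1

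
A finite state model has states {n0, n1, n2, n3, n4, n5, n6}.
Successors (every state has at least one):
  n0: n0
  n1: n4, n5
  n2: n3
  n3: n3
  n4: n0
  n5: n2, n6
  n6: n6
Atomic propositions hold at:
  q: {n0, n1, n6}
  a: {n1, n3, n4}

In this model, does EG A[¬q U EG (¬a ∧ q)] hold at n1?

No

Sat(¬q) = {n2, n3, n4, n5}
Sat(¬a) = {n0, n2, n5, n6}
Sat(¬a ∧ q) = {n0, n6}
EG (¬a ∧ q): greatest fixpoint, start Z0 = {n0, n6}, keep only states in Sat with some successor in Z. Already a fixed point.
Sat(EG (¬a ∧ q)) = {n0, n6}
A[¬q U EG (¬a ∧ q)]: least fixpoint, start Z0 = Sat(EG (¬a ∧ q)) = {n0, n6}, add states in Sat(¬q) with every successor in Z. Z1 = {n0, n4, n6}; fixed.
Sat(A[¬q U EG (¬a ∧ q)]) = {n0, n4, n6}
EG A[¬q U EG (¬a ∧ q)]: greatest fixpoint, start Z0 = {n0, n4, n6}, keep only states in Sat with some successor in Z. Already a fixed point.
Sat(EG A[¬q U EG (¬a ∧ q)]) = {n0, n4, n6}
n1 ∉ Sat(EG A[¬q U EG (¬a ∧ q)]) = {n0, n4, n6}, so the formula does not hold at n1.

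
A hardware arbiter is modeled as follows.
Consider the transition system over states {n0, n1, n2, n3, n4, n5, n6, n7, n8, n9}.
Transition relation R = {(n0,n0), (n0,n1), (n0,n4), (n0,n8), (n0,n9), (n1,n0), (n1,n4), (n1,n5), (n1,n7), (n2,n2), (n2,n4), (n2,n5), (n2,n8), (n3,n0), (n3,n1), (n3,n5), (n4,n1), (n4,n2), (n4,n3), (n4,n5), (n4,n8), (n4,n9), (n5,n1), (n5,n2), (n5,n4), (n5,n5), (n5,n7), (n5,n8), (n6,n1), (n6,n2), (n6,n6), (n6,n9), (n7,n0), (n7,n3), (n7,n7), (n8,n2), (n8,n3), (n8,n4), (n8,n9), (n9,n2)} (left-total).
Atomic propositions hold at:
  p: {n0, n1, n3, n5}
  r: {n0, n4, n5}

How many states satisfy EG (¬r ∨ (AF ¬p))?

8

Sat(¬r) = {n1, n2, n3, n6, n7, n8, n9}
Sat(¬p) = {n2, n4, n6, n7, n8, n9}
AF ¬p: least fixpoint, start Z0 = {n2, n4, n6, n7, n8, n9}, add states with every successor in Z. Already a fixed point.
Sat(AF ¬p) = {n2, n4, n6, n7, n8, n9}
Sat(¬r ∨ (AF ¬p)) = {n1, n2, n3, n4, n6, n7, n8, n9}
EG (¬r ∨ (AF ¬p)): greatest fixpoint, start Z0 = {n1, n2, n3, n4, n6, n7, n8, n9}, keep only states in Sat with some successor in Z. Already a fixed point.
Sat(EG (¬r ∨ (AF ¬p))) = {n1, n2, n3, n4, n6, n7, n8, n9}
|Sat(EG (¬r ∨ (AF ¬p)))| = |{n1, n2, n3, n4, n6, n7, n8, n9}| = 8.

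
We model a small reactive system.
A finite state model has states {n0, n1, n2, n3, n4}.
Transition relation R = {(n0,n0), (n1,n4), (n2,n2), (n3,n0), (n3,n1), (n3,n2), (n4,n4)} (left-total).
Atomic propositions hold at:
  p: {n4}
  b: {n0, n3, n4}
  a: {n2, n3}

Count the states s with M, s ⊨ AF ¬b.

Sat(¬b) = {n1, n2}
AF ¬b: least fixpoint, start Z0 = {n1, n2}, add states with every successor in Z. Already a fixed point.
Sat(AF ¬b) = {n1, n2}
|Sat(AF ¬b)| = |{n1, n2}| = 2.

2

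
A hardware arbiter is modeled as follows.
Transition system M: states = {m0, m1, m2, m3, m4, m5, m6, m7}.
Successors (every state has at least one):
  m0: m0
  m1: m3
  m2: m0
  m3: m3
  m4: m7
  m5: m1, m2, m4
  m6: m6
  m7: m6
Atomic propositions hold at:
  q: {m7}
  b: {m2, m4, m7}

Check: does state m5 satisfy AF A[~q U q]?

Sat(~q) = {m0, m1, m2, m3, m4, m5, m6}
A[~q U q]: least fixpoint, start Z0 = Sat(q) = {m7}, add states in Sat(~q) with every successor in Z. Z1 = {m4, m7}; fixed.
Sat(A[~q U q]) = {m4, m7}
AF A[~q U q]: least fixpoint, start Z0 = {m4, m7}, add states with every successor in Z. Already a fixed point.
Sat(AF A[~q U q]) = {m4, m7}
m5 ∉ Sat(AF A[~q U q]) = {m4, m7}, so the formula does not hold at m5.

No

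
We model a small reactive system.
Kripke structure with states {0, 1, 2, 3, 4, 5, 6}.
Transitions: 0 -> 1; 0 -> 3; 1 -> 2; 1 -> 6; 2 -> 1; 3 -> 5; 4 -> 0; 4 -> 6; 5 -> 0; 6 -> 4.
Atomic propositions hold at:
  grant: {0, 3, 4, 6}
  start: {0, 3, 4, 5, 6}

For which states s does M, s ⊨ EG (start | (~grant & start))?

{0, 3, 4, 5, 6}

Sat(~grant) = {1, 2, 5}
Sat(~grant & start) = {5}
Sat(start | (~grant & start)) = {0, 3, 4, 5, 6}
EG (start | (~grant & start)): greatest fixpoint, start Z0 = {0, 3, 4, 5, 6}, keep only states in Sat with some successor in Z. Already a fixed point.
Sat(EG (start | (~grant & start))) = {0, 3, 4, 5, 6}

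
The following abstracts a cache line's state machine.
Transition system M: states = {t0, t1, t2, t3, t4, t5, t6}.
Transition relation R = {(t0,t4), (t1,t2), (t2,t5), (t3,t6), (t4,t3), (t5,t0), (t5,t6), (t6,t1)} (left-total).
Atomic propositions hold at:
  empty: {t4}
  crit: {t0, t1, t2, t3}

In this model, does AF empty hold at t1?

AF empty: least fixpoint, start Z0 = {t4}, add states with every successor in Z. Z1 = {t0, t4}; fixed.
Sat(AF empty) = {t0, t4}
t1 ∉ Sat(AF empty) = {t0, t4}, so the formula does not hold at t1.

No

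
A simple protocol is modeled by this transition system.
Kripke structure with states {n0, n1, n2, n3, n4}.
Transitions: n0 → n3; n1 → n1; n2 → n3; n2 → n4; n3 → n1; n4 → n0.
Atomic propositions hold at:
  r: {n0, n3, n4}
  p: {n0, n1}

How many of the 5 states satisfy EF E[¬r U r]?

4

Sat(¬r) = {n1, n2}
E[¬r U r]: least fixpoint, start Z0 = Sat(r) = {n0, n3, n4}, add states in Sat(¬r) with some successor in Z. Z1 = {n0, n2, n3, n4}; fixed.
Sat(E[¬r U r]) = {n0, n2, n3, n4}
EF E[¬r U r]: least fixpoint, start Z0 = {n0, n2, n3, n4}, add states with some successor in Z. Already a fixed point.
Sat(EF E[¬r U r]) = {n0, n2, n3, n4}
|Sat(EF E[¬r U r])| = |{n0, n2, n3, n4}| = 4.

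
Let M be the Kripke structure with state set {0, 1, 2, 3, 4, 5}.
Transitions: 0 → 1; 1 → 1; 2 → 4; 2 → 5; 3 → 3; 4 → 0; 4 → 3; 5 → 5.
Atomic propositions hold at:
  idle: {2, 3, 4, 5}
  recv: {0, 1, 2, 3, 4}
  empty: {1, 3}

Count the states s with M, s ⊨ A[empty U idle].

A[empty U idle]: least fixpoint, start Z0 = Sat(idle) = {2, 3, 4, 5}, add states in Sat(empty) with every successor in Z. Already a fixed point.
Sat(A[empty U idle]) = {2, 3, 4, 5}
|Sat(A[empty U idle])| = |{2, 3, 4, 5}| = 4.

4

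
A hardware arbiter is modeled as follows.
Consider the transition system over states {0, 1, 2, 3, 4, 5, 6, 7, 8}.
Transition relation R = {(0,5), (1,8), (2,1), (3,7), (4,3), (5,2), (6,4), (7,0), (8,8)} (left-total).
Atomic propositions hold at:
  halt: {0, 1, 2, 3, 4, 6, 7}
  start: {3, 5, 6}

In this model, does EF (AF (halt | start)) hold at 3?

Yes

Sat(halt | start) = {0, 1, 2, 3, 4, 5, 6, 7}
AF (halt | start): least fixpoint, start Z0 = {0, 1, 2, 3, 4, 5, 6, 7}, add states with every successor in Z. Already a fixed point.
Sat(AF (halt | start)) = {0, 1, 2, 3, 4, 5, 6, 7}
EF (AF (halt | start)): least fixpoint, start Z0 = {0, 1, 2, 3, 4, 5, 6, 7}, add states with some successor in Z. Already a fixed point.
Sat(EF (AF (halt | start))) = {0, 1, 2, 3, 4, 5, 6, 7}
3 ∈ Sat(EF (AF (halt | start))) = {0, 1, 2, 3, 4, 5, 6, 7}, so the formula holds at 3.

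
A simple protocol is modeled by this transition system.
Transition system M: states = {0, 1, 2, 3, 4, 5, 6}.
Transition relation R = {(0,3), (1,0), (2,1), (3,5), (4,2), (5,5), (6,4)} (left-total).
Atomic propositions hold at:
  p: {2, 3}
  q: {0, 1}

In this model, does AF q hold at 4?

Yes

AF q: least fixpoint, start Z0 = {0, 1}, add states with every successor in Z. Z1 = {0, 1, 2}; Z2 = {0, 1, 2, 4}; Z3 = {0, 1, 2, 4, 6}; fixed.
Sat(AF q) = {0, 1, 2, 4, 6}
4 ∈ Sat(AF q) = {0, 1, 2, 4, 6}, so the formula holds at 4.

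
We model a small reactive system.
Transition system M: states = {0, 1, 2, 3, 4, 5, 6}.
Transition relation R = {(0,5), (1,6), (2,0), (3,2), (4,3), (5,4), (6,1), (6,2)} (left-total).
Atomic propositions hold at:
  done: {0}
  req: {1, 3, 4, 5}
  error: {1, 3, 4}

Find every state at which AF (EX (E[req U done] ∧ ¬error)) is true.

{0, 2, 3, 4, 5}

E[req U done]: least fixpoint, start Z0 = Sat(done) = {0}, add states in Sat(req) with some successor in Z. Already a fixed point.
Sat(E[req U done]) = {0}
Sat(¬error) = {0, 2, 5, 6}
Sat(E[req U done] ∧ ¬error) = {0}
Sat(EX (E[req U done] ∧ ¬error)) = {s : some successor in {0}} = {2}
AF (EX (E[req U done] ∧ ¬error)): least fixpoint, start Z0 = {2}, add states with every successor in Z. Z1 = {2, 3}; Z2 = {2, 3, 4}; Z3 = {2, 3, 4, 5}; Z4 = {0, 2, 3, 4, 5}; fixed.
Sat(AF (EX (E[req U done] ∧ ¬error))) = {0, 2, 3, 4, 5}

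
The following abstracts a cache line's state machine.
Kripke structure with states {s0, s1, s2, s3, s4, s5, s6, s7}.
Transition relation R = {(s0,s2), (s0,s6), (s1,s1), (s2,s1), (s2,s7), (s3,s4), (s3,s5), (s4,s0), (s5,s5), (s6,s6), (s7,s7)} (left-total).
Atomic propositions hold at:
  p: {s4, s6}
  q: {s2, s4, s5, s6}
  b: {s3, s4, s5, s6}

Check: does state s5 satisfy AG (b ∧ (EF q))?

Yes

EF q: least fixpoint, start Z0 = {s2, s4, s5, s6}, add states with some successor in Z. Z1 = {s0, s2, s3, s4, s5, s6}; fixed.
Sat(EF q) = {s0, s2, s3, s4, s5, s6}
Sat(b ∧ (EF q)) = {s3, s4, s5, s6}
AG (b ∧ (EF q)): greatest fixpoint, start Z0 = {s3, s4, s5, s6}, keep only states in Sat with every successor in Z. Z1 = {s3, s5, s6}; Z2 = {s5, s6}; fixed.
Sat(AG (b ∧ (EF q))) = {s5, s6}
s5 ∈ Sat(AG (b ∧ (EF q))) = {s5, s6}, so the formula holds at s5.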